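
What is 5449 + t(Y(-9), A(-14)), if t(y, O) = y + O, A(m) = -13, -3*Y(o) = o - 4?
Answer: 16321/3 ≈ 5440.3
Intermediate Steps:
Y(o) = 4/3 - o/3 (Y(o) = -(o - 4)/3 = -(-4 + o)/3 = 4/3 - o/3)
t(y, O) = O + y
5449 + t(Y(-9), A(-14)) = 5449 + (-13 + (4/3 - ⅓*(-9))) = 5449 + (-13 + (4/3 + 3)) = 5449 + (-13 + 13/3) = 5449 - 26/3 = 16321/3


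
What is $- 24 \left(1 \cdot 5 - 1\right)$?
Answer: $-96$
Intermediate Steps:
$- 24 \left(1 \cdot 5 - 1\right) = - 24 \left(5 - 1\right) = \left(-24\right) 4 = -96$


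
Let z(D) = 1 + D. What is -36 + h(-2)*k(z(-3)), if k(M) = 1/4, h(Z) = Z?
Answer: -73/2 ≈ -36.500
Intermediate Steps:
k(M) = ¼
-36 + h(-2)*k(z(-3)) = -36 - 2*¼ = -36 - ½ = -73/2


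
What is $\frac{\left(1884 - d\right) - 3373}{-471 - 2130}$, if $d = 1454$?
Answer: $\frac{327}{289} \approx 1.1315$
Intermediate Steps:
$\frac{\left(1884 - d\right) - 3373}{-471 - 2130} = \frac{\left(1884 - 1454\right) - 3373}{-471 - 2130} = \frac{\left(1884 - 1454\right) - 3373}{-2601} = \left(430 - 3373\right) \left(- \frac{1}{2601}\right) = \left(-2943\right) \left(- \frac{1}{2601}\right) = \frac{327}{289}$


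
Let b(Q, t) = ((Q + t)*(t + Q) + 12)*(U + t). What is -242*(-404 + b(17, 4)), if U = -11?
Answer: 865150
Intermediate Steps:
b(Q, t) = (-11 + t)*(12 + (Q + t)²) (b(Q, t) = ((Q + t)*(t + Q) + 12)*(-11 + t) = ((Q + t)*(Q + t) + 12)*(-11 + t) = ((Q + t)² + 12)*(-11 + t) = (12 + (Q + t)²)*(-11 + t) = (-11 + t)*(12 + (Q + t)²))
-242*(-404 + b(17, 4)) = -242*(-404 + (-132 - 11*(17 + 4)² + 12*4 + 4*(17 + 4)²)) = -242*(-404 + (-132 - 11*21² + 48 + 4*21²)) = -242*(-404 + (-132 - 11*441 + 48 + 4*441)) = -242*(-404 + (-132 - 4851 + 48 + 1764)) = -242*(-404 - 3171) = -242*(-3575) = 865150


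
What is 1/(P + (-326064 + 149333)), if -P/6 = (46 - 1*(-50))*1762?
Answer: -1/1191643 ≈ -8.3918e-7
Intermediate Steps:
P = -1014912 (P = -6*(46 - 1*(-50))*1762 = -6*(46 + 50)*1762 = -576*1762 = -6*169152 = -1014912)
1/(P + (-326064 + 149333)) = 1/(-1014912 + (-326064 + 149333)) = 1/(-1014912 - 176731) = 1/(-1191643) = -1/1191643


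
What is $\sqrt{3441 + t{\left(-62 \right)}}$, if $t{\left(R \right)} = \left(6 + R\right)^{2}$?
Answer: $\sqrt{6577} \approx 81.099$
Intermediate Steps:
$\sqrt{3441 + t{\left(-62 \right)}} = \sqrt{3441 + \left(6 - 62\right)^{2}} = \sqrt{3441 + \left(-56\right)^{2}} = \sqrt{3441 + 3136} = \sqrt{6577}$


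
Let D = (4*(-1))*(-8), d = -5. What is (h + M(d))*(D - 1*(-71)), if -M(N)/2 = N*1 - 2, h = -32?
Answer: -1854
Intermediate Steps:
D = 32 (D = -4*(-8) = 32)
M(N) = 4 - 2*N (M(N) = -2*(N*1 - 2) = -2*(N - 2) = -2*(-2 + N) = 4 - 2*N)
(h + M(d))*(D - 1*(-71)) = (-32 + (4 - 2*(-5)))*(32 - 1*(-71)) = (-32 + (4 + 10))*(32 + 71) = (-32 + 14)*103 = -18*103 = -1854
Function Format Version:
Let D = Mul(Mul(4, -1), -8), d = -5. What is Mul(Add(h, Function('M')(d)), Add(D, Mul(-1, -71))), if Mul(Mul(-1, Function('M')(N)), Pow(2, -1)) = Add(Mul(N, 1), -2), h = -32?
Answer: -1854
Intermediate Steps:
D = 32 (D = Mul(-4, -8) = 32)
Function('M')(N) = Add(4, Mul(-2, N)) (Function('M')(N) = Mul(-2, Add(Mul(N, 1), -2)) = Mul(-2, Add(N, -2)) = Mul(-2, Add(-2, N)) = Add(4, Mul(-2, N)))
Mul(Add(h, Function('M')(d)), Add(D, Mul(-1, -71))) = Mul(Add(-32, Add(4, Mul(-2, -5))), Add(32, Mul(-1, -71))) = Mul(Add(-32, Add(4, 10)), Add(32, 71)) = Mul(Add(-32, 14), 103) = Mul(-18, 103) = -1854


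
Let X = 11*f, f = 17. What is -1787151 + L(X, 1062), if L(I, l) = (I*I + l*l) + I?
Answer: -624151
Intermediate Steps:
X = 187 (X = 11*17 = 187)
L(I, l) = I + I² + l² (L(I, l) = (I² + l²) + I = I + I² + l²)
-1787151 + L(X, 1062) = -1787151 + (187 + 187² + 1062²) = -1787151 + (187 + 34969 + 1127844) = -1787151 + 1163000 = -624151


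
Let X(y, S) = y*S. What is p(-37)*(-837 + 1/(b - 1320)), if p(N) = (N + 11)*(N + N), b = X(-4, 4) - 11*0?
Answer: -537870073/334 ≈ -1.6104e+6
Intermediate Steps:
X(y, S) = S*y
b = -16 (b = 4*(-4) - 11*0 = -16 + 0 = -16)
p(N) = 2*N*(11 + N) (p(N) = (11 + N)*(2*N) = 2*N*(11 + N))
p(-37)*(-837 + 1/(b - 1320)) = (2*(-37)*(11 - 37))*(-837 + 1/(-16 - 1320)) = (2*(-37)*(-26))*(-837 + 1/(-1336)) = 1924*(-837 - 1/1336) = 1924*(-1118233/1336) = -537870073/334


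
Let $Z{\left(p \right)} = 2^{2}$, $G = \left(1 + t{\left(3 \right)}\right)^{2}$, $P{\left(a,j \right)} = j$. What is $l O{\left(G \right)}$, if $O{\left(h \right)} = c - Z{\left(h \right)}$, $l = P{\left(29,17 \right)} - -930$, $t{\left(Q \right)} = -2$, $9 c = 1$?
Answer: $- \frac{33145}{9} \approx -3682.8$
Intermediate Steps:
$c = \frac{1}{9}$ ($c = \frac{1}{9} \cdot 1 = \frac{1}{9} \approx 0.11111$)
$G = 1$ ($G = \left(1 - 2\right)^{2} = \left(-1\right)^{2} = 1$)
$Z{\left(p \right)} = 4$
$l = 947$ ($l = 17 - -930 = 17 + 930 = 947$)
$O{\left(h \right)} = - \frac{35}{9}$ ($O{\left(h \right)} = \frac{1}{9} - 4 = - \frac{35}{9}$)
$l O{\left(G \right)} = 947 \left(- \frac{35}{9}\right) = - \frac{33145}{9}$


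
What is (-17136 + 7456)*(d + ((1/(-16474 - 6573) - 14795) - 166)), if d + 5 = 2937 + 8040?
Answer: 889925805120/23047 ≈ 3.8614e+7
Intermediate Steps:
d = 10972 (d = -5 + (2937 + 8040) = -5 + 10977 = 10972)
(-17136 + 7456)*(d + ((1/(-16474 - 6573) - 14795) - 166)) = (-17136 + 7456)*(10972 + ((1/(-16474 - 6573) - 14795) - 166)) = -9680*(10972 + ((1/(-23047) - 14795) - 166)) = -9680*(10972 + ((-1/23047 - 14795) - 166)) = -9680*(10972 + (-340980366/23047 - 166)) = -9680*(10972 - 344806168/23047) = -9680*(-91934484/23047) = 889925805120/23047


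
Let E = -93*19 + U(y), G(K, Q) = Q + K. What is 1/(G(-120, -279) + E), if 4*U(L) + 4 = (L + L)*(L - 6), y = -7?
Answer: -2/4243 ≈ -0.00047136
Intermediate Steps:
G(K, Q) = K + Q
U(L) = -1 + L*(-6 + L)/2 (U(L) = -1 + ((L + L)*(L - 6))/4 = -1 + ((2*L)*(-6 + L))/4 = -1 + (2*L*(-6 + L))/4 = -1 + L*(-6 + L)/2)
E = -3445/2 (E = -93*19 + (-1 + (1/2)*(-7)**2 - 3*(-7)) = -1767 + (-1 + (1/2)*49 + 21) = -1767 + (-1 + 49/2 + 21) = -1767 + 89/2 = -3445/2 ≈ -1722.5)
1/(G(-120, -279) + E) = 1/((-120 - 279) - 3445/2) = 1/(-399 - 3445/2) = 1/(-4243/2) = -2/4243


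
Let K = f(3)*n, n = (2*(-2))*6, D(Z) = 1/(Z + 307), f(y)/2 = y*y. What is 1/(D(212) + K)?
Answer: -519/224207 ≈ -0.0023148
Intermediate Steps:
f(y) = 2*y**2 (f(y) = 2*(y*y) = 2*y**2)
D(Z) = 1/(307 + Z)
n = -24 (n = -4*6 = -24)
K = -432 (K = (2*3**2)*(-24) = (2*9)*(-24) = 18*(-24) = -432)
1/(D(212) + K) = 1/(1/(307 + 212) - 432) = 1/(1/519 - 432) = 1/(-224207/519) = -519/224207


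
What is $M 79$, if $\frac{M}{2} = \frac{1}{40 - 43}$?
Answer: $- \frac{158}{3} \approx -52.667$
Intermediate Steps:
$M = - \frac{2}{3}$ ($M = \frac{2}{40 - 43} = \frac{2}{-3} = 2 \left(- \frac{1}{3}\right) = - \frac{2}{3} \approx -0.66667$)
$M 79 = \left(- \frac{2}{3}\right) 79 = - \frac{158}{3}$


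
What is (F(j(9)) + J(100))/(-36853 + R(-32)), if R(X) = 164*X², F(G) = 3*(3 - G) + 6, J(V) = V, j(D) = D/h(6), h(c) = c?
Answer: 221/262166 ≈ 0.00084298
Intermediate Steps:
j(D) = D/6
F(G) = 15 - 3*G (F(G) = (9 - 3*G) + 6 = 15 - 3*G)
(F(j(9)) + J(100))/(-36853 + R(-32)) = ((15 - 9/2) + 100)/(-36853 + 164*(-32)²) = ((15 - 3*3/2) + 100)/(-36853 + 164*1024) = ((15 - 9/2) + 100)/(-36853 + 167936) = (21/2 + 100)/131083 = (221/2)*(1/131083) = 221/262166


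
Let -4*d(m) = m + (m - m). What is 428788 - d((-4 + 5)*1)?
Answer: 1715153/4 ≈ 4.2879e+5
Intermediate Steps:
d(m) = -m/4 (d(m) = -(m + (m - m))/4 = -(m + 0)/4 = -m/4)
428788 - d((-4 + 5)*1) = 428788 - (-1)*(-4 + 5)*1/4 = 428788 - (-1)*1*1/4 = 428788 - (-1)/4 = 428788 - 1*(-¼) = 428788 + ¼ = 1715153/4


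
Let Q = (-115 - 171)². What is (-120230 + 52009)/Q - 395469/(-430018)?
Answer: 1505762173/17586876164 ≈ 0.085618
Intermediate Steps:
Q = 81796 (Q = (-286)² = 81796)
(-120230 + 52009)/Q - 395469/(-430018) = (-120230 + 52009)/81796 - 395469/(-430018) = -68221*1/81796 - 395469*(-1/430018) = -68221/81796 + 395469/430018 = 1505762173/17586876164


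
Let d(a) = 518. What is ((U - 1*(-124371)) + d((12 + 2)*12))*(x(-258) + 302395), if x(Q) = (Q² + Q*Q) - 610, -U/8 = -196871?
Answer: 739289907441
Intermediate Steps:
U = 1574968 (U = -8*(-196871) = 1574968)
x(Q) = -610 + 2*Q² (x(Q) = (Q² + Q²) - 610 = 2*Q² - 610 = -610 + 2*Q²)
((U - 1*(-124371)) + d((12 + 2)*12))*(x(-258) + 302395) = ((1574968 - 1*(-124371)) + 518)*((-610 + 2*(-258)²) + 302395) = ((1574968 + 124371) + 518)*((-610 + 2*66564) + 302395) = (1699339 + 518)*((-610 + 133128) + 302395) = 1699857*(132518 + 302395) = 1699857*434913 = 739289907441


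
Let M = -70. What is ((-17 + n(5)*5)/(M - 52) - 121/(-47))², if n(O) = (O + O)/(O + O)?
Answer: 58721569/8219689 ≈ 7.1440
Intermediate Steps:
n(O) = 1 (n(O) = (2*O)/((2*O)) = (2*O)*(1/(2*O)) = 1)
((-17 + n(5)*5)/(M - 52) - 121/(-47))² = ((-17 + 1*5)/(-70 - 52) - 121/(-47))² = ((-17 + 5)/(-122) - 121*(-1/47))² = (-12*(-1/122) + 121/47)² = (6/61 + 121/47)² = (7663/2867)² = 58721569/8219689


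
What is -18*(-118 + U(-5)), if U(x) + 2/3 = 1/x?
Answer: 10698/5 ≈ 2139.6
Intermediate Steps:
U(x) = -⅔ + 1/x
-18*(-118 + U(-5)) = -18*(-118 + (-⅔ + 1/(-5))) = -18*(-118 + (-⅔ - ⅕)) = -18*(-118 - 13/15) = -18*(-1783/15) = 10698/5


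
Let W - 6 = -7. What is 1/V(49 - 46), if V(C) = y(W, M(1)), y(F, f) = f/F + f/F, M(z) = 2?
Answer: -¼ ≈ -0.25000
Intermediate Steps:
W = -1 (W = 6 - 7 = -1)
y(F, f) = 2*f/F
V(C) = -4 (V(C) = 2*2/(-1) = 2*2*(-1) = -4)
1/V(49 - 46) = 1/(-4) = -¼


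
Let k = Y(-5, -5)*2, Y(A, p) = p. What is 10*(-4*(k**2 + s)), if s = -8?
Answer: -3680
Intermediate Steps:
k = -10 (k = -5*2 = -10)
10*(-4*(k**2 + s)) = 10*(-4*((-10)**2 - 8)) = 10*(-4*(100 - 8)) = 10*(-4*92) = 10*(-368) = -3680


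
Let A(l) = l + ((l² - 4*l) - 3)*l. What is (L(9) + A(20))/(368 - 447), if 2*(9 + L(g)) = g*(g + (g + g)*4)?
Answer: -13431/158 ≈ -85.006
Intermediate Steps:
L(g) = -9 + 9*g²/2 (L(g) = -9 + (g*(g + (g + g)*4))/2 = -9 + (g*(g + (2*g)*4))/2 = -9 + (g*(g + 8*g))/2 = -9 + (g*(9*g))/2 = -9 + (9*g²)/2 = -9 + 9*g²/2)
A(l) = l + l*(-3 + l² - 4*l) (A(l) = l + (-3 + l² - 4*l)*l = l + l*(-3 + l² - 4*l))
(L(9) + A(20))/(368 - 447) = ((-9 + (9/2)*9²) + 20*(-2 + 20² - 4*20))/(368 - 447) = ((-9 + (9/2)*81) + 20*(-2 + 400 - 80))/(-79) = ((-9 + 729/2) + 20*318)*(-1/79) = (711/2 + 6360)*(-1/79) = (13431/2)*(-1/79) = -13431/158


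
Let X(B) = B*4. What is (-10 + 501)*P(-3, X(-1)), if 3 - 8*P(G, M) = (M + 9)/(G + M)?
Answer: 6383/28 ≈ 227.96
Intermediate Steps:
X(B) = 4*B
P(G, M) = 3/8 - (9 + M)/(8*(G + M)) (P(G, M) = 3/8 - (M + 9)/(8*(G + M)) = 3/8 - (9 + M)/(8*(G + M)))
(-10 + 501)*P(-3, X(-1)) = (-10 + 501)*((-9 + 2*(4*(-1)) + 3*(-3))/(8*(-3 + 4*(-1)))) = 491*((-9 + 2*(-4) - 9)/(8*(-3 - 4))) = 491*((⅛)*(-9 - 8 - 9)/(-7)) = 491*((⅛)*(-⅐)*(-26)) = 491*(13/28) = 6383/28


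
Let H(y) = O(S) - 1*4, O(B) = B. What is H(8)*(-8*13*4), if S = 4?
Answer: 0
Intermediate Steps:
H(y) = 0 (H(y) = 4 - 1*4 = 4 - 4 = 0)
H(8)*(-8*13*4) = 0*(-8*13*4) = 0*(-104*4) = 0*(-416) = 0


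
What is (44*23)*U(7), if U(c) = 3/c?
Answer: 3036/7 ≈ 433.71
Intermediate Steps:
(44*23)*U(7) = (44*23)*(3/7) = 1012*(3*(⅐)) = 1012*(3/7) = 3036/7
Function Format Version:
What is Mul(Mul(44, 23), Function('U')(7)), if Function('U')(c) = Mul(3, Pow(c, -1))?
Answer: Rational(3036, 7) ≈ 433.71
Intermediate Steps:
Mul(Mul(44, 23), Function('U')(7)) = Mul(Mul(44, 23), Mul(3, Pow(7, -1))) = Mul(1012, Mul(3, Rational(1, 7))) = Mul(1012, Rational(3, 7)) = Rational(3036, 7)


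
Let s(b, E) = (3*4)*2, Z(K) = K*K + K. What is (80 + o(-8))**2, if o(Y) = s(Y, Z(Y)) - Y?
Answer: 12544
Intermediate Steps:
Z(K) = K + K**2 (Z(K) = K**2 + K = K + K**2)
s(b, E) = 24 (s(b, E) = 12*2 = 24)
o(Y) = 24 - Y
(80 + o(-8))**2 = (80 + (24 - 1*(-8)))**2 = (80 + (24 + 8))**2 = (80 + 32)**2 = 112**2 = 12544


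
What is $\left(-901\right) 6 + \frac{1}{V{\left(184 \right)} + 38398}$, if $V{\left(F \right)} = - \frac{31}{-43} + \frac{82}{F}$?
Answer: $- \frac{821209794862}{151907103} \approx -5406.0$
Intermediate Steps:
$V{\left(F \right)} = \frac{31}{43} + \frac{82}{F}$ ($V{\left(F \right)} = \left(-31\right) \left(- \frac{1}{43}\right) + \frac{82}{F} = \frac{31}{43} + \frac{82}{F}$)
$\left(-901\right) 6 + \frac{1}{V{\left(184 \right)} + 38398} = \left(-901\right) 6 + \frac{1}{\left(\frac{31}{43} + \frac{82}{184}\right) + 38398} = -5406 + \frac{1}{\left(\frac{31}{43} + 82 \cdot \frac{1}{184}\right) + 38398} = -5406 + \frac{1}{\left(\frac{31}{43} + \frac{41}{92}\right) + 38398} = -5406 + \frac{1}{\frac{4615}{3956} + 38398} = -5406 + \frac{1}{\frac{151907103}{3956}} = -5406 + \frac{3956}{151907103} = - \frac{821209794862}{151907103}$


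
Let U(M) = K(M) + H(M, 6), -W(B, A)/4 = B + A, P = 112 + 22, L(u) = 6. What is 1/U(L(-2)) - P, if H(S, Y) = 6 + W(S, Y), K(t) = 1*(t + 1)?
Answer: -4691/35 ≈ -134.03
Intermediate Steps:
K(t) = 1 + t (K(t) = 1*(1 + t) = 1 + t)
P = 134
W(B, A) = -4*A - 4*B (W(B, A) = -4*(B + A) = -4*(A + B) = -4*A - 4*B)
H(S, Y) = 6 - 4*S - 4*Y (H(S, Y) = 6 + (-4*Y - 4*S) = 6 + (-4*S - 4*Y) = 6 - 4*S - 4*Y)
U(M) = -17 - 3*M (U(M) = (1 + M) + (6 - 4*M - 4*6) = (1 + M) + (6 - 4*M - 24) = (1 + M) + (-18 - 4*M) = -17 - 3*M)
1/U(L(-2)) - P = 1/(-17 - 3*6) - 1*134 = 1/(-17 - 18) - 134 = 1/(-35) - 134 = -1/35 - 134 = -4691/35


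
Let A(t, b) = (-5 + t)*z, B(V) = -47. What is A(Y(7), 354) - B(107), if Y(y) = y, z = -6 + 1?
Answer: 37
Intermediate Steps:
z = -5
A(t, b) = 25 - 5*t (A(t, b) = (-5 + t)*(-5) = 25 - 5*t)
A(Y(7), 354) - B(107) = (25 - 5*7) - 1*(-47) = (25 - 35) + 47 = -10 + 47 = 37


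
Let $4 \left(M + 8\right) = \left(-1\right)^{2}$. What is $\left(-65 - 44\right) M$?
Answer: $\frac{3379}{4} \approx 844.75$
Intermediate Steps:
$M = - \frac{31}{4}$ ($M = -8 + \frac{\left(-1\right)^{2}}{4} = -8 + \frac{1}{4} \cdot 1 = -8 + \frac{1}{4} = - \frac{31}{4} \approx -7.75$)
$\left(-65 - 44\right) M = \left(-65 - 44\right) \left(- \frac{31}{4}\right) = \left(-109\right) \left(- \frac{31}{4}\right) = \frac{3379}{4}$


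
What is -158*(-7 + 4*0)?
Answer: 1106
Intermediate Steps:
-158*(-7 + 4*0) = -158*(-7 + 0) = -158*(-7) = 1106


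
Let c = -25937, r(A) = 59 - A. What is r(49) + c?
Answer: -25927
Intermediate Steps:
r(49) + c = (59 - 1*49) - 25937 = (59 - 49) - 25937 = 10 - 25937 = -25927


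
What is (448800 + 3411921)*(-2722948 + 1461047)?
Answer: -4871847690621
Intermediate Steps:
(448800 + 3411921)*(-2722948 + 1461047) = 3860721*(-1261901) = -4871847690621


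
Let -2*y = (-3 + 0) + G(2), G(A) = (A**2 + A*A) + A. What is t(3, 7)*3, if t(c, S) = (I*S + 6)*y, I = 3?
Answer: -567/2 ≈ -283.50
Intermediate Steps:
G(A) = A + 2*A**2 (G(A) = (A**2 + A**2) + A = 2*A**2 + A = A + 2*A**2)
y = -7/2 (y = -((-3 + 0) + 2*(1 + 2*2))/2 = -(-3 + 2*(1 + 4))/2 = -(-3 + 2*5)/2 = -(-3 + 10)/2 = -1/2*7 = -7/2 ≈ -3.5000)
t(c, S) = -21 - 21*S/2 (t(c, S) = (3*S + 6)*(-7/2) = (6 + 3*S)*(-7/2) = -21 - 21*S/2)
t(3, 7)*3 = (-21 - 21/2*7)*3 = (-21 - 147/2)*3 = -189/2*3 = -567/2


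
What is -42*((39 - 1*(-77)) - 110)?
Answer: -252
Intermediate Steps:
-42*((39 - 1*(-77)) - 110) = -42*((39 + 77) - 110) = -42*(116 - 110) = -42*6 = -252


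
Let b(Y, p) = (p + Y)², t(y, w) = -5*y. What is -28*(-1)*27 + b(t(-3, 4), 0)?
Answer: 981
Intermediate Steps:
b(Y, p) = (Y + p)²
-28*(-1)*27 + b(t(-3, 4), 0) = -28*(-1)*27 + (-5*(-3) + 0)² = 28*27 + (15 + 0)² = 756 + 15² = 756 + 225 = 981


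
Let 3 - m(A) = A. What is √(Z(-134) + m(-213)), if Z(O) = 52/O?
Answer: √967882/67 ≈ 14.684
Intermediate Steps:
m(A) = 3 - A
√(Z(-134) + m(-213)) = √(52/(-134) + (3 - 1*(-213))) = √(52*(-1/134) + (3 + 213)) = √(-26/67 + 216) = √(14446/67) = √967882/67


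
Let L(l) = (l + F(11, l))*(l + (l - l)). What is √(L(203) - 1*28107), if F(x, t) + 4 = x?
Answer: √14523 ≈ 120.51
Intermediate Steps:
F(x, t) = -4 + x
L(l) = l*(7 + l) (L(l) = (l + (-4 + 11))*(l + (l - l)) = (l + 7)*(l + 0) = (7 + l)*l = l*(7 + l))
√(L(203) - 1*28107) = √(203*(7 + 203) - 1*28107) = √(203*210 - 28107) = √(42630 - 28107) = √14523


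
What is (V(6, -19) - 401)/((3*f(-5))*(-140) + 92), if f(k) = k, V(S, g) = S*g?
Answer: -515/2192 ≈ -0.23495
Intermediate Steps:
(V(6, -19) - 401)/((3*f(-5))*(-140) + 92) = (6*(-19) - 401)/((3*(-5))*(-140) + 92) = (-114 - 401)/(-15*(-140) + 92) = -515/(2100 + 92) = -515/2192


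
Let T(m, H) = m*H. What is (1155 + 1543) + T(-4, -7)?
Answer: 2726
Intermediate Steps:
T(m, H) = H*m
(1155 + 1543) + T(-4, -7) = (1155 + 1543) - 7*(-4) = 2698 + 28 = 2726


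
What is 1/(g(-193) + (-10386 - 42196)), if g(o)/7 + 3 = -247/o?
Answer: -193/10150650 ≈ -1.9014e-5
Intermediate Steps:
g(o) = -21 - 1729/o (g(o) = -21 + 7*(-247/o) = -21 - 1729/o)
1/(g(-193) + (-10386 - 42196)) = 1/((-21 - 1729/(-193)) + (-10386 - 42196)) = 1/((-21 - 1729*(-1/193)) - 52582) = 1/((-21 + 1729/193) - 52582) = 1/(-2324/193 - 52582) = 1/(-10150650/193) = -193/10150650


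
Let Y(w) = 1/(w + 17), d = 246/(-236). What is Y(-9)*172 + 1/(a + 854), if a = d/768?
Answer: 1109356829/51595182 ≈ 21.501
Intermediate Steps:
d = -123/118 (d = 246*(-1/236) = -123/118 ≈ -1.0424)
a = -41/30208 (a = -123/118/768 = -123/118*1/768 = -41/30208 ≈ -0.0013573)
Y(w) = 1/(17 + w)
Y(-9)*172 + 1/(a + 854) = 172/(17 - 9) + 1/(-41/30208 + 854) = 172/8 + 1/(25797591/30208) = (1/8)*172 + 30208/25797591 = 43/2 + 30208/25797591 = 1109356829/51595182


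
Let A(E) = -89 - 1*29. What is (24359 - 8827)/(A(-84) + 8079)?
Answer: 15532/7961 ≈ 1.9510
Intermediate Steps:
A(E) = -118 (A(E) = -89 - 29 = -118)
(24359 - 8827)/(A(-84) + 8079) = (24359 - 8827)/(-118 + 8079) = 15532/7961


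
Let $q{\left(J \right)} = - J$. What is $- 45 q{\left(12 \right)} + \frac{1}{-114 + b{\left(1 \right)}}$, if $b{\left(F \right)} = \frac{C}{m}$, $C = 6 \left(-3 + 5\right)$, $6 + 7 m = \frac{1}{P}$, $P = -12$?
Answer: $\frac{5038127}{9330} \approx 539.99$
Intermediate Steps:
$m = - \frac{73}{84}$ ($m = - \frac{6}{7} + \frac{1}{7 \left(-12\right)} = - \frac{6}{7} + \frac{1}{7} \left(- \frac{1}{12}\right) = - \frac{6}{7} - \frac{1}{84} = - \frac{73}{84} \approx -0.86905$)
$C = 12$ ($C = 6 \cdot 2 = 12$)
$b{\left(F \right)} = - \frac{1008}{73}$ ($b{\left(F \right)} = \frac{12}{- \frac{73}{84}} = 12 \left(- \frac{84}{73}\right) = - \frac{1008}{73}$)
$- 45 q{\left(12 \right)} + \frac{1}{-114 + b{\left(1 \right)}} = - 45 \left(\left(-1\right) 12\right) + \frac{1}{-114 - \frac{1008}{73}} = \left(-45\right) \left(-12\right) + \frac{1}{- \frac{9330}{73}} = 540 - \frac{73}{9330} = \frac{5038127}{9330}$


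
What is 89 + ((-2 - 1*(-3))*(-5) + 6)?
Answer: 90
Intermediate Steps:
89 + ((-2 - 1*(-3))*(-5) + 6) = 89 + ((-2 + 3)*(-5) + 6) = 89 + (1*(-5) + 6) = 89 + (-5 + 6) = 89 + 1 = 90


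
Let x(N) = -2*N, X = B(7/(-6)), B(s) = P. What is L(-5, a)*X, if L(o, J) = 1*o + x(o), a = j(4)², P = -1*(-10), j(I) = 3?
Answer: 50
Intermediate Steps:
P = 10
B(s) = 10
X = 10
a = 9 (a = 3² = 9)
L(o, J) = -o (L(o, J) = 1*o - 2*o = o - 2*o = -o)
L(-5, a)*X = -1*(-5)*10 = 5*10 = 50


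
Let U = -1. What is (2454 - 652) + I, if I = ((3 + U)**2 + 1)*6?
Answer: 1832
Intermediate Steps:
I = 30 (I = ((3 - 1)**2 + 1)*6 = (2**2 + 1)*6 = (4 + 1)*6 = 5*6 = 30)
(2454 - 652) + I = (2454 - 652) + 30 = 1802 + 30 = 1832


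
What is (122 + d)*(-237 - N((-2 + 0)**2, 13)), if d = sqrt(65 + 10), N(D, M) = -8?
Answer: -27938 - 1145*sqrt(3) ≈ -29921.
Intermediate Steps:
d = 5*sqrt(3) (d = sqrt(75) = 5*sqrt(3) ≈ 8.6602)
(122 + d)*(-237 - N((-2 + 0)**2, 13)) = (122 + 5*sqrt(3))*(-237 - 1*(-8)) = (122 + 5*sqrt(3))*(-237 + 8) = (122 + 5*sqrt(3))*(-229) = -27938 - 1145*sqrt(3)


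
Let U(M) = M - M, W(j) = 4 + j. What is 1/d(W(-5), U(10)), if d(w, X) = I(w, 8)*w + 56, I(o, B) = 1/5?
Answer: 5/279 ≈ 0.017921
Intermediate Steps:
I(o, B) = ⅕
U(M) = 0
d(w, X) = 56 + w/5 (d(w, X) = w/5 + 56 = 56 + w/5)
1/d(W(-5), U(10)) = 1/(56 + (4 - 5)/5) = 1/(56 + (⅕)*(-1)) = 1/(56 - ⅕) = 1/(279/5) = 5/279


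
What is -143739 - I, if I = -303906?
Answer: 160167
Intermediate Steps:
-143739 - I = -143739 - 1*(-303906) = -143739 + 303906 = 160167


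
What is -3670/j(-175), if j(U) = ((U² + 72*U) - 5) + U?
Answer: -734/3569 ≈ -0.20566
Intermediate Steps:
j(U) = -5 + U² + 73*U (j(U) = (-5 + U² + 72*U) + U = -5 + U² + 73*U)
-3670/j(-175) = -3670/(-5 + (-175)² + 73*(-175)) = -3670/(-5 + 30625 - 12775) = -3670/17845 = -3670*1/17845 = -734/3569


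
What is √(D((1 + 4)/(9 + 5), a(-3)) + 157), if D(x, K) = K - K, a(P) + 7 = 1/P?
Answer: √157 ≈ 12.530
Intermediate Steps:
a(P) = -7 + 1/P
D(x, K) = 0
√(D((1 + 4)/(9 + 5), a(-3)) + 157) = √(0 + 157) = √157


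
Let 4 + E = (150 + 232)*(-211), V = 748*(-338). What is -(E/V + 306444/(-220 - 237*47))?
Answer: 38280397151/1435913908 ≈ 26.659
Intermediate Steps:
V = -252824
E = -80606 (E = -4 + (150 + 232)*(-211) = -4 + 382*(-211) = -4 - 80602 = -80606)
-(E/V + 306444/(-220 - 237*47)) = -(-80606/(-252824) + 306444/(-220 - 237*47)) = -(-80606*(-1/252824) + 306444/(-220 - 11139)) = -(40303/126412 + 306444/(-11359)) = -(40303/126412 + 306444*(-1/11359)) = -(40303/126412 - 306444/11359) = -1*(-38280397151/1435913908) = 38280397151/1435913908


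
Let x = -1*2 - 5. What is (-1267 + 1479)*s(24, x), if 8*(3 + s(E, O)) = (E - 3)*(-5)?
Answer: -6837/2 ≈ -3418.5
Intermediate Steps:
x = -7 (x = -2 - 5 = -7)
s(E, O) = -9/8 - 5*E/8 (s(E, O) = -3 + ((E - 3)*(-5))/8 = -3 + ((-3 + E)*(-5))/8 = -3 + (15 - 5*E)/8 = -3 + (15/8 - 5*E/8) = -9/8 - 5*E/8)
(-1267 + 1479)*s(24, x) = (-1267 + 1479)*(-9/8 - 5/8*24) = 212*(-9/8 - 15) = 212*(-129/8) = -6837/2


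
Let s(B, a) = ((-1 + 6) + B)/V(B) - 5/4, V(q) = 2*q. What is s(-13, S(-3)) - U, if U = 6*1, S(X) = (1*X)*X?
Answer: -361/52 ≈ -6.9423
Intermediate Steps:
S(X) = X² (S(X) = X*X = X²)
s(B, a) = -5/4 + (5 + B)/(2*B) (s(B, a) = ((-1 + 6) + B)/((2*B)) - 5/4 = (5 + B)*(1/(2*B)) - 5*¼ = (5 + B)/(2*B) - 5/4 = -5/4 + (5 + B)/(2*B))
U = 6
s(-13, S(-3)) - U = (¼)*(10 - 3*(-13))/(-13) - 1*6 = (¼)*(-1/13)*(10 + 39) - 6 = (¼)*(-1/13)*49 - 6 = -49/52 - 6 = -361/52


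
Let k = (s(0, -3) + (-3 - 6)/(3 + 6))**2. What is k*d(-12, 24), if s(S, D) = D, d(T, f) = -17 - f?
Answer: -656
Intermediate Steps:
k = 16 (k = (-3 + (-3 - 6)/(3 + 6))**2 = (-3 - 9/9)**2 = (-3 - 9*1/9)**2 = (-3 - 1)**2 = (-4)**2 = 16)
k*d(-12, 24) = 16*(-17 - 1*24) = 16*(-17 - 24) = 16*(-41) = -656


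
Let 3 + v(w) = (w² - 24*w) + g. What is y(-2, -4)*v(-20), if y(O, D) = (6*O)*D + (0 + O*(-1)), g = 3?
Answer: 44000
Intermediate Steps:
v(w) = w² - 24*w (v(w) = -3 + ((w² - 24*w) + 3) = -3 + (3 + w² - 24*w) = w² - 24*w)
y(O, D) = -O + 6*D*O (y(O, D) = 6*D*O + (0 - O) = 6*D*O - O = -O + 6*D*O)
y(-2, -4)*v(-20) = (-2*(-1 + 6*(-4)))*(-20*(-24 - 20)) = (-2*(-1 - 24))*(-20*(-44)) = -2*(-25)*880 = 50*880 = 44000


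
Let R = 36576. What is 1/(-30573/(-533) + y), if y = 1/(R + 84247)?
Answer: 64398659/3693922112 ≈ 0.017434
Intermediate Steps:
y = 1/120823 (y = 1/(36576 + 84247) = 1/120823 ≈ 8.2766e-6)
1/(-30573/(-533) + y) = 1/(-30573/(-533) + 1/120823) = 1/(-30573*(-1/533) + 1/120823) = 1/(30573/533 + 1/120823) = 1/(3693922112/64398659) = 64398659/3693922112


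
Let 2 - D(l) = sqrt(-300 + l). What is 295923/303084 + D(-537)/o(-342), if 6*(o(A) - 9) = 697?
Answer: 75291727/75872028 - 18*I*sqrt(93)/751 ≈ 0.99235 - 0.23114*I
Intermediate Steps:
o(A) = 751/6 (o(A) = 9 + (1/6)*697 = 9 + 697/6 = 751/6)
D(l) = 2 - sqrt(-300 + l)
295923/303084 + D(-537)/o(-342) = 295923/303084 + (2 - sqrt(-300 - 537))/(751/6) = 295923*(1/303084) + (2 - sqrt(-837))*(6/751) = 98641/101028 + (2 - 3*I*sqrt(93))*(6/751) = 98641/101028 + (12/751 - 18*I*sqrt(93)/751) = 75291727/75872028 - 18*I*sqrt(93)/751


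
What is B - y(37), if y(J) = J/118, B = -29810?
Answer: -3517617/118 ≈ -29810.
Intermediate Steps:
y(J) = J/118 (y(J) = J*(1/118) = J/118)
B - y(37) = -29810 - 37/118 = -3517617/118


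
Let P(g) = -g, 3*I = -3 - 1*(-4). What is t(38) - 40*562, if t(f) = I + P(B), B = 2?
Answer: -67445/3 ≈ -22482.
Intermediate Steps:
I = ⅓ (I = (-3 - 1*(-4))/3 = (-3 + 4)/3 = (⅓)*1 = ⅓ ≈ 0.33333)
t(f) = -5/3 (t(f) = ⅓ - 1*2 = ⅓ - 2 = -5/3)
t(38) - 40*562 = -5/3 - 40*562 = -5/3 - 22480 = -67445/3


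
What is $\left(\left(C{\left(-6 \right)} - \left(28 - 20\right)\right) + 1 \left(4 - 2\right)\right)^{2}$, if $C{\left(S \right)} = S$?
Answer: $144$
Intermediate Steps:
$\left(\left(C{\left(-6 \right)} - \left(28 - 20\right)\right) + 1 \left(4 - 2\right)\right)^{2} = \left(\left(-6 - \left(28 - 20\right)\right) + 1 \left(4 - 2\right)\right)^{2} = \left(\left(-6 - 8\right) + 1 \cdot 2\right)^{2} = \left(\left(-6 - 8\right) + 2\right)^{2} = \left(-14 + 2\right)^{2} = \left(-12\right)^{2} = 144$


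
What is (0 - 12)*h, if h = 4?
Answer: -48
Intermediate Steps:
(0 - 12)*h = (0 - 12)*4 = -12*4 = -48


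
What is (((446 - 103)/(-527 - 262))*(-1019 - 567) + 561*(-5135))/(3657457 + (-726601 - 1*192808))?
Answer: -2272355917/2160319872 ≈ -1.0519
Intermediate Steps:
(((446 - 103)/(-527 - 262))*(-1019 - 567) + 561*(-5135))/(3657457 + (-726601 - 1*192808)) = ((343/(-789))*(-1586) - 2880735)/(3657457 + (-726601 - 192808)) = ((343*(-1/789))*(-1586) - 2880735)/(3657457 - 919409) = (-343/789*(-1586) - 2880735)/2738048 = (543998/789 - 2880735)*(1/2738048) = -2272355917/789*1/2738048 = -2272355917/2160319872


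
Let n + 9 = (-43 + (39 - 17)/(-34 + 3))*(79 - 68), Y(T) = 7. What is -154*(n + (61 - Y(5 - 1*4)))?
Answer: 2080540/31 ≈ 67114.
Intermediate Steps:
n = -15184/31 (n = -9 + (-43 + (39 - 17)/(-34 + 3))*(79 - 68) = -9 + (-43 + 22/(-31))*11 = -9 + (-43 + 22*(-1/31))*11 = -9 + (-43 - 22/31)*11 = -9 - 1355/31*11 = -9 - 14905/31 = -15184/31 ≈ -489.81)
-154*(n + (61 - Y(5 - 1*4))) = -154*(-15184/31 + (61 - 1*7)) = -154*(-15184/31 + (61 - 7)) = -154*(-15184/31 + 54) = -154*(-13510/31) = 2080540/31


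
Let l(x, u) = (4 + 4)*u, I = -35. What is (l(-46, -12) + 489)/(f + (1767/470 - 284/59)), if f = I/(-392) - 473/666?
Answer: -101611926360/433055383 ≈ -234.64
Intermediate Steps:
l(x, u) = 8*u
f = -11579/18648 (f = -35/(-392) - 473/666 = -35*(-1/392) - 473*1/666 = 5/56 - 473/666 = -11579/18648 ≈ -0.62092)
(l(-46, -12) + 489)/(f + (1767/470 - 284/59)) = (8*(-12) + 489)/(-11579/18648 + (1767/470 - 284/59)) = (-96 + 489)/(-11579/18648 + (1767*(1/470) - 284*1/59)) = 393/(-11579/18648 + (1767/470 - 284/59)) = 393/(-11579/18648 - 29227/27730) = 393/(-433055383/258554520) = 393*(-258554520/433055383) = -101611926360/433055383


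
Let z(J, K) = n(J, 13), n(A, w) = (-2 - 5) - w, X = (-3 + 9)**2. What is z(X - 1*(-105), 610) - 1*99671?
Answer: -99691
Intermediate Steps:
X = 36 (X = 6**2 = 36)
n(A, w) = -7 - w
z(J, K) = -20 (z(J, K) = -7 - 1*13 = -7 - 13 = -20)
z(X - 1*(-105), 610) - 1*99671 = -20 - 1*99671 = -20 - 99671 = -99691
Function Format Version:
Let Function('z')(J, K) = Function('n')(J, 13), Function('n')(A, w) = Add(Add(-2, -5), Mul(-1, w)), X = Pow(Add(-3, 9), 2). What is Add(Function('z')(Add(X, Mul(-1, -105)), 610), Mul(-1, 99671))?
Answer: -99691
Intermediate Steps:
X = 36 (X = Pow(6, 2) = 36)
Function('n')(A, w) = Add(-7, Mul(-1, w))
Function('z')(J, K) = -20 (Function('z')(J, K) = Add(-7, Mul(-1, 13)) = Add(-7, -13) = -20)
Add(Function('z')(Add(X, Mul(-1, -105)), 610), Mul(-1, 99671)) = Add(-20, Mul(-1, 99671)) = Add(-20, -99671) = -99691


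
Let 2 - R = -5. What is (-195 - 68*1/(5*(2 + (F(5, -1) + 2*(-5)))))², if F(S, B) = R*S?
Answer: 696590449/18225 ≈ 38222.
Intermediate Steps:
R = 7 (R = 2 - 1*(-5) = 2 + 5 = 7)
F(S, B) = 7*S
(-195 - 68*1/(5*(2 + (F(5, -1) + 2*(-5)))))² = (-195 - 68*1/(5*(2 + (7*5 + 2*(-5)))))² = (-195 - 68*1/(5*(2 + (35 - 10))))² = (-195 - 68*1/(5*(2 + 25)))² = (-195 - 68/(27*5))² = (-195 - 68/135)² = (-26393/135)² = 696590449/18225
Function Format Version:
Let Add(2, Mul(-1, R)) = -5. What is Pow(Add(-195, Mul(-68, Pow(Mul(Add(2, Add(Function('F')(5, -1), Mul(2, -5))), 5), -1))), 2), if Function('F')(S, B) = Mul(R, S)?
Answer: Rational(696590449, 18225) ≈ 38222.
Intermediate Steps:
R = 7 (R = Add(2, Mul(-1, -5)) = Add(2, 5) = 7)
Function('F')(S, B) = Mul(7, S)
Pow(Add(-195, Mul(-68, Pow(Mul(Add(2, Add(Function('F')(5, -1), Mul(2, -5))), 5), -1))), 2) = Pow(Add(-195, Mul(-68, Pow(Mul(Add(2, Add(Mul(7, 5), Mul(2, -5))), 5), -1))), 2) = Pow(Add(-195, Mul(-68, Pow(Mul(Add(2, Add(35, -10)), 5), -1))), 2) = Pow(Add(-195, Mul(-68, Pow(Mul(Add(2, 25), 5), -1))), 2) = Pow(Add(-195, Mul(-68, Pow(Mul(27, 5), -1))), 2) = Pow(Add(-195, Mul(-68, Pow(135, -1))), 2) = Pow(Add(-195, Mul(-68, Rational(1, 135))), 2) = Pow(Add(-195, Rational(-68, 135)), 2) = Pow(Rational(-26393, 135), 2) = Rational(696590449, 18225)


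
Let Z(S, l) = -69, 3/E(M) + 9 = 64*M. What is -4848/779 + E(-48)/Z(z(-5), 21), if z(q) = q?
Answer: -343543045/55202277 ≈ -6.2234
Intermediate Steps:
E(M) = 3/(-9 + 64*M)
-4848/779 + E(-48)/Z(z(-5), 21) = -4848/779 + (3/(-9 + 64*(-48)))/(-69) = -4848*1/779 + (3/(-9 - 3072))*(-1/69) = -4848/779 + (3/(-3081))*(-1/69) = -4848/779 + (3*(-1/3081))*(-1/69) = -4848/779 - 1/1027*(-1/69) = -4848/779 + 1/70863 = -343543045/55202277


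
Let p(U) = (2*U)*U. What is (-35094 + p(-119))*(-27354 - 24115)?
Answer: 348548068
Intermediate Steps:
p(U) = 2*U²
(-35094 + p(-119))*(-27354 - 24115) = (-35094 + 2*(-119)²)*(-27354 - 24115) = (-35094 + 2*14161)*(-51469) = (-35094 + 28322)*(-51469) = -6772*(-51469) = 348548068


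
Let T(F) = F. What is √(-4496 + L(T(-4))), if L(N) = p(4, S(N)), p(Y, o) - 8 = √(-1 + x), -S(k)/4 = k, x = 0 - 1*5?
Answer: √(-4488 + I*√6) ≈ 0.0183 + 66.993*I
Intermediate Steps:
x = -5 (x = 0 - 5 = -5)
S(k) = -4*k
p(Y, o) = 8 + I*√6 (p(Y, o) = 8 + √(-1 - 5) = 8 + √(-6) = 8 + I*√6)
L(N) = 8 + I*√6
√(-4496 + L(T(-4))) = √(-4496 + (8 + I*√6)) = √(-4488 + I*√6)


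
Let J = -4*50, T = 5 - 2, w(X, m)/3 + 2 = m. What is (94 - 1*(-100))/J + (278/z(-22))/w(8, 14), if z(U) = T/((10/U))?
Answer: -63559/29700 ≈ -2.1400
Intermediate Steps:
w(X, m) = -6 + 3*m
T = 3
z(U) = 3*U/10 (z(U) = 3/((10/U)) = 3*(U/10) = 3*U/10)
J = -200
(94 - 1*(-100))/J + (278/z(-22))/w(8, 14) = (94 - 1*(-100))/(-200) + (278/(((3/10)*(-22))))/(-6 + 3*14) = (94 + 100)*(-1/200) + (278/(-33/5))/(-6 + 42) = 194*(-1/200) + (278*(-5/33))/36 = -97/100 - 1390/33*1/36 = -97/100 - 695/594 = -63559/29700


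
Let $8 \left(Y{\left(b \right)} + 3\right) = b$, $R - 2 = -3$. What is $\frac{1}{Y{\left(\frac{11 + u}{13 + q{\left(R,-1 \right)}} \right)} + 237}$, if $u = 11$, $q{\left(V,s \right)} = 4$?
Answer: $\frac{68}{15923} \approx 0.0042706$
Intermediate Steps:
$R = -1$ ($R = 2 - 3 = -1$)
$Y{\left(b \right)} = -3 + \frac{b}{8}$
$\frac{1}{Y{\left(\frac{11 + u}{13 + q{\left(R,-1 \right)}} \right)} + 237} = \frac{1}{\left(-3 + \frac{\left(11 + 11\right) \frac{1}{13 + 4}}{8}\right) + 237} = \frac{1}{\left(-3 + \frac{22 \cdot \frac{1}{17}}{8}\right) + 237} = \frac{1}{\left(-3 + \frac{1}{8} \cdot \frac{22}{17}\right) + 237} = \frac{1}{\left(-3 + \frac{11}{68}\right) + 237} = \frac{1}{- \frac{193}{68} + 237} = \frac{1}{\frac{15923}{68}} = \frac{68}{15923}$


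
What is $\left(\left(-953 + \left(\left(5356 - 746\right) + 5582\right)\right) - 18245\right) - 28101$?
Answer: $-37107$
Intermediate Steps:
$\left(\left(-953 + \left(\left(5356 - 746\right) + 5582\right)\right) - 18245\right) - 28101 = \left(\left(-953 + \left(4610 + 5582\right)\right) - 18245\right) - 28101 = \left(\left(-953 + 10192\right) - 18245\right) - 28101 = \left(9239 - 18245\right) - 28101 = -9006 - 28101 = -37107$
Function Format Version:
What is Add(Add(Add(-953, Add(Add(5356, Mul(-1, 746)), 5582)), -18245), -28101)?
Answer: -37107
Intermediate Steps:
Add(Add(Add(-953, Add(Add(5356, Mul(-1, 746)), 5582)), -18245), -28101) = Add(Add(Add(-953, Add(Add(5356, -746), 5582)), -18245), -28101) = Add(Add(Add(-953, Add(4610, 5582)), -18245), -28101) = Add(Add(Add(-953, 10192), -18245), -28101) = Add(Add(9239, -18245), -28101) = Add(-9006, -28101) = -37107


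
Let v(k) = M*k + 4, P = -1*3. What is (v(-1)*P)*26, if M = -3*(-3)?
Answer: 390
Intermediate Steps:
P = -3
M = 9
v(k) = 4 + 9*k (v(k) = 9*k + 4 = 4 + 9*k)
(v(-1)*P)*26 = ((4 + 9*(-1))*(-3))*26 = ((4 - 9)*(-3))*26 = -5*(-3)*26 = 15*26 = 390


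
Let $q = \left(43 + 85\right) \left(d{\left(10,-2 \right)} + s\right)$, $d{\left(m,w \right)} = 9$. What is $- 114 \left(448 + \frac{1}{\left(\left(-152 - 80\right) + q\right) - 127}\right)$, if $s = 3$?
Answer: $- \frac{60111858}{1177} \approx -51072.0$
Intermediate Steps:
$q = 1536$ ($q = \left(43 + 85\right) \left(9 + 3\right) = 128 \cdot 12 = 1536$)
$- 114 \left(448 + \frac{1}{\left(\left(-152 - 80\right) + q\right) - 127}\right) = - 114 \left(448 + \frac{1}{\left(\left(-152 - 80\right) + 1536\right) - 127}\right) = - 114 \left(448 + \frac{1}{\left(-232 + 1536\right) - 127}\right) = - 114 \left(448 + \frac{1}{1304 - 127}\right) = - 114 \left(448 + \frac{1}{1177}\right) = \left(-114\right) \frac{527297}{1177} = - \frac{60111858}{1177}$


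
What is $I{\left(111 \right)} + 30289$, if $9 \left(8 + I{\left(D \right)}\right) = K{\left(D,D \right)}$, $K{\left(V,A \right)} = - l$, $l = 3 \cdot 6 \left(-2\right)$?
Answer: $30285$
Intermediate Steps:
$l = -36$ ($l = 18 \left(-2\right) = -36$)
$K{\left(V,A \right)} = 36$ ($K{\left(V,A \right)} = \left(-1\right) \left(-36\right) = 36$)
$I{\left(D \right)} = -4$ ($I{\left(D \right)} = -8 + \frac{1}{9} \cdot 36 = -8 + 4 = -4$)
$I{\left(111 \right)} + 30289 = -4 + 30289 = 30285$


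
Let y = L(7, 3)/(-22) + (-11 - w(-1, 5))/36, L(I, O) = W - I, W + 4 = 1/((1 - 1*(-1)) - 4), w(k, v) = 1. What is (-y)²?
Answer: 625/17424 ≈ 0.035870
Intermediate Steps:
W = -9/2 (W = -4 + 1/((1 - 1*(-1)) - 4) = -4 + 1/((1 + 1) - 4) = -4 + 1/(2 - 4) = -4 + 1/(-2) = -4 - ½ = -9/2 ≈ -4.5000)
L(I, O) = -9/2 - I
y = 25/132 (y = (-9/2 - 1*7)/(-22) + (-11 - 1*1)/36 = (-9/2 - 7)*(-1/22) + (-11 - 1)*(1/36) = -23/2*(-1/22) - 12*1/36 = 23/44 - ⅓ = 25/132 ≈ 0.18939)
(-y)² = (-1*25/132)² = (-25/132)² = 625/17424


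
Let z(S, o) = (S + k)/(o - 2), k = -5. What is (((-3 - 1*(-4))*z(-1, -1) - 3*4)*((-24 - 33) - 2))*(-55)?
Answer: -32450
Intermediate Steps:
z(S, o) = (-5 + S)/(-2 + o) (z(S, o) = (S - 5)/(o - 2) = (-5 + S)/(-2 + o))
(((-3 - 1*(-4))*z(-1, -1) - 3*4)*((-24 - 33) - 2))*(-55) = (((-3 - 1*(-4))*((-5 - 1)/(-2 - 1)) - 3*4)*((-24 - 33) - 2))*(-55) = (((-3 + 4)*(-6/(-3)) - 12)*(-57 - 2))*(-55) = ((1*(-⅓*(-6)) - 12)*(-59))*(-55) = ((1*2 - 12)*(-59))*(-55) = ((2 - 12)*(-59))*(-55) = -10*(-59)*(-55) = 590*(-55) = -32450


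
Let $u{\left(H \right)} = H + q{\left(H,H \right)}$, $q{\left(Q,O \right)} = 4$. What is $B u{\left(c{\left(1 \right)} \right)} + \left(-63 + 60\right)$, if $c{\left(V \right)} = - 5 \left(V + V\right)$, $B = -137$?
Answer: $819$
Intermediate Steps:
$c{\left(V \right)} = - 10 V$ ($c{\left(V \right)} = - 5 \cdot 2 V = - 10 V$)
$u{\left(H \right)} = 4 + H$ ($u{\left(H \right)} = H + 4 = 4 + H$)
$B u{\left(c{\left(1 \right)} \right)} + \left(-63 + 60\right) = - 137 \left(4 - 10\right) + \left(-63 + 60\right) = - 137 \left(4 - 10\right) - 3 = \left(-137\right) \left(-6\right) - 3 = 822 - 3 = 819$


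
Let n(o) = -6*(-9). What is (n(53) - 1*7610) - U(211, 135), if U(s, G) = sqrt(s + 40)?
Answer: -7556 - sqrt(251) ≈ -7571.8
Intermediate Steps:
n(o) = 54
U(s, G) = sqrt(40 + s)
(n(53) - 1*7610) - U(211, 135) = (54 - 1*7610) - sqrt(40 + 211) = (54 - 7610) - sqrt(251) = -7556 - sqrt(251)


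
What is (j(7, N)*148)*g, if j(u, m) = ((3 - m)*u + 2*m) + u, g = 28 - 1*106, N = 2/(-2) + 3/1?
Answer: -207792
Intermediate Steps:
N = 2 (N = 2*(-1/2) + 3*1 = -1 + 3 = 2)
g = -78 (g = 28 - 106 = -78)
j(u, m) = u + 2*m + u*(3 - m) (j(u, m) = (u*(3 - m) + 2*m) + u = (2*m + u*(3 - m)) + u = u + 2*m + u*(3 - m))
(j(7, N)*148)*g = ((2*2 + 4*7 - 1*2*7)*148)*(-78) = ((4 + 28 - 14)*148)*(-78) = (18*148)*(-78) = 2664*(-78) = -207792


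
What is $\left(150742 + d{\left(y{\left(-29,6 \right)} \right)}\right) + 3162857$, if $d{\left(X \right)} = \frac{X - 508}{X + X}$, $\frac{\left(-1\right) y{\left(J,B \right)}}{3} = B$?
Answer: $\frac{59645045}{18} \approx 3.3136 \cdot 10^{6}$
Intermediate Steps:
$y{\left(J,B \right)} = - 3 B$
$d{\left(X \right)} = \frac{-508 + X}{2 X}$
$\left(150742 + d{\left(y{\left(-29,6 \right)} \right)}\right) + 3162857 = \left(150742 + \frac{-508 - 18}{2 \left(\left(-3\right) 6\right)}\right) + 3162857 = \left(150742 + \frac{-508 - 18}{2 \left(-18\right)}\right) + 3162857 = \left(150742 + \frac{1}{2} \left(- \frac{1}{18}\right) \left(-526\right)\right) + 3162857 = \left(150742 + \frac{263}{18}\right) + 3162857 = \frac{2713619}{18} + 3162857 = \frac{59645045}{18}$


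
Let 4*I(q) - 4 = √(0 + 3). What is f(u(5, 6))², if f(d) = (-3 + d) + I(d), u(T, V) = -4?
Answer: (24 - √3)²/16 ≈ 30.991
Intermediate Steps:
I(q) = 1 + √3/4 (I(q) = 1 + √(0 + 3)/4 = 1 + √3/4)
f(d) = -2 + d + √3/4 (f(d) = (-3 + d) + (1 + √3/4) = -2 + d + √3/4)
f(u(5, 6))² = (-2 - 4 + √3/4)² = (-6 + √3/4)²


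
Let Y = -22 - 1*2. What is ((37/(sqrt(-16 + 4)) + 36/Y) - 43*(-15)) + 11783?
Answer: 24853/2 - 37*I*sqrt(3)/6 ≈ 12427.0 - 10.681*I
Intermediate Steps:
Y = -24 (Y = -22 - 2 = -24)
((37/(sqrt(-16 + 4)) + 36/Y) - 43*(-15)) + 11783 = ((37/(sqrt(-16 + 4)) + 36/(-24)) - 43*(-15)) + 11783 = ((37/(sqrt(-12)) + 36*(-1/24)) + 645) + 11783 = ((37/((2*I*sqrt(3))) - 3/2) + 645) + 11783 = ((37*(-I*sqrt(3)/6) - 3/2) + 645) + 11783 = ((-37*I*sqrt(3)/6 - 3/2) + 645) + 11783 = ((-3/2 - 37*I*sqrt(3)/6) + 645) + 11783 = (1287/2 - 37*I*sqrt(3)/6) + 11783 = 24853/2 - 37*I*sqrt(3)/6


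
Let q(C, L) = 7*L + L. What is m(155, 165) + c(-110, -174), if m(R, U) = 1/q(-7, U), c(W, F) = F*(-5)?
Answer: 1148401/1320 ≈ 870.00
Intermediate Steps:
c(W, F) = -5*F
q(C, L) = 8*L
m(R, U) = 1/(8*U)
m(155, 165) + c(-110, -174) = (1/8)/165 - 5*(-174) = (1/8)*(1/165) + 870 = 1/1320 + 870 = 1148401/1320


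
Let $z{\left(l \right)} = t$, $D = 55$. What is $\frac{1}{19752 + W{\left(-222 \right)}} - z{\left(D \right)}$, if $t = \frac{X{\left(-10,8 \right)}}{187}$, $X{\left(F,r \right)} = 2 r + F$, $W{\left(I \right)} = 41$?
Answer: $- \frac{118571}{3701291} \approx -0.032035$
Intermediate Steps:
$X{\left(F,r \right)} = F + 2 r$
$t = \frac{6}{187}$ ($t = \frac{-10 + 2 \cdot 8}{187} = \left(-10 + 16\right) \frac{1}{187} = 6 \cdot \frac{1}{187} = \frac{6}{187} \approx 0.032086$)
$z{\left(l \right)} = \frac{6}{187}$
$\frac{1}{19752 + W{\left(-222 \right)}} - z{\left(D \right)} = \frac{1}{19752 + 41} - \frac{6}{187} = \frac{1}{19793} - \frac{6}{187} = - \frac{118571}{3701291}$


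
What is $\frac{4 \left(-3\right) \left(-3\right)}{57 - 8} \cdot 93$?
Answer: $\frac{3348}{49} \approx 68.327$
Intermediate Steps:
$\frac{4 \left(-3\right) \left(-3\right)}{57 - 8} \cdot 93 = \frac{\left(-12\right) \left(-3\right)}{49} \cdot 93 = 36 \cdot \frac{1}{49} \cdot 93 = \frac{36}{49} \cdot 93 = \frac{3348}{49}$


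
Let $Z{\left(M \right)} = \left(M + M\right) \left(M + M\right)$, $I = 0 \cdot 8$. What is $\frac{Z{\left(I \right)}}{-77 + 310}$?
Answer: $0$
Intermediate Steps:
$I = 0$
$Z{\left(M \right)} = 4 M^{2}$ ($Z{\left(M \right)} = 2 M 2 M = 4 M^{2}$)
$\frac{Z{\left(I \right)}}{-77 + 310} = \frac{4 \cdot 0^{2}}{-77 + 310} = \frac{4 \cdot 0}{233} = 0 \cdot \frac{1}{233} = 0$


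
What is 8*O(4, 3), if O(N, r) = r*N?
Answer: 96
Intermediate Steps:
O(N, r) = N*r
8*O(4, 3) = 8*(4*3) = 8*12 = 96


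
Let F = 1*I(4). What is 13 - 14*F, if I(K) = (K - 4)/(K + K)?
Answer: 13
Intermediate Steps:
I(K) = (-4 + K)/(2*K) (I(K) = (-4 + K)/((2*K)) = (-4 + K)*(1/(2*K)) = (-4 + K)/(2*K))
F = 0 (F = 1*((½)*(-4 + 4)/4) = 1*((½)*(¼)*0) = 1*0 = 0)
13 - 14*F = 13 - 14*0 = 13 + 0 = 13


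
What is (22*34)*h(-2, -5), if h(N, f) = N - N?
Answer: 0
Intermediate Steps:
h(N, f) = 0
(22*34)*h(-2, -5) = (22*34)*0 = 748*0 = 0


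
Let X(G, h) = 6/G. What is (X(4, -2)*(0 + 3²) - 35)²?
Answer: 1849/4 ≈ 462.25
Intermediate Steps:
(X(4, -2)*(0 + 3²) - 35)² = ((6/4)*(0 + 3²) - 35)² = ((6*(¼))*(0 + 9) - 35)² = ((3/2)*9 - 35)² = (27/2 - 35)² = (-43/2)² = 1849/4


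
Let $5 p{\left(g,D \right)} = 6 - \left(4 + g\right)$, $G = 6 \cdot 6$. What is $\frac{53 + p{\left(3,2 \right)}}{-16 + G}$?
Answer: $\frac{66}{25} \approx 2.64$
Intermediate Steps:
$G = 36$
$p{\left(g,D \right)} = \frac{2}{5} - \frac{g}{5}$ ($p{\left(g,D \right)} = \frac{6 - \left(4 + g\right)}{5} = \frac{2 - g}{5} = \frac{2}{5} - \frac{g}{5}$)
$\frac{53 + p{\left(3,2 \right)}}{-16 + G} = \frac{53 + \left(\frac{2}{5} - \frac{3}{5}\right)}{-16 + 36} = \frac{53 + \left(\frac{2}{5} - \frac{3}{5}\right)}{20} = \left(53 - \frac{1}{5}\right) \frac{1}{20} = \frac{264}{5} \cdot \frac{1}{20} = \frac{66}{25}$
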